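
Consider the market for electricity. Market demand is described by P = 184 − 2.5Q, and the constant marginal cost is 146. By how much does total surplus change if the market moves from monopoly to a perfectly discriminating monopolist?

Monopoly sets MR = MC: 184 − 5Q = 146 ⇒ Q = 7.6, P = 184 − 2.5·7.6 = 165.
CS = ½·(184 − 165)·7.6 = 72.2; PS = (165 − 146)·7.6 = 144.4; TS = 216.6.
Under first-degree price discrimination the firm charges each unit its demand price and produces up to where P = MC, i.e. Q = 15.2. Consumer surplus is zero; producer surplus equals total surplus.
TS = 288.8 (equal to competitive TS).
Change in total surplus: 288.8 − 216.6 = 72.2.

TS rises by 72.2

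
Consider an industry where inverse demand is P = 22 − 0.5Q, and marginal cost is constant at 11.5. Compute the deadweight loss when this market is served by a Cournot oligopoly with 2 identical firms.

DWL = 12.25

Competitive firms price at marginal cost: P = 11.5, giving Q = 21.
With 2 symmetric Cournot firms, each firm's FOC gives 22 − 1.5q = 11.5, so q = 7, Q = 2·7 = 14, and P = 15.
DWL is the triangle between Q = 14 and Q = 21: ½·(21 − 14)·(15 − 11.5) = 12.25.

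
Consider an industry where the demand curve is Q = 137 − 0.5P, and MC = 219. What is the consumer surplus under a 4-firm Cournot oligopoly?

CS = 484

Inverting demand: P = 274 − 2Q.
With 4 symmetric Cournot firms, each firm's FOC gives 274 − 10q = 219, so q = 5.5, Q = 4·5.5 = 22, and P = 230.
CS = ½·(274 − 230)·22 = 484.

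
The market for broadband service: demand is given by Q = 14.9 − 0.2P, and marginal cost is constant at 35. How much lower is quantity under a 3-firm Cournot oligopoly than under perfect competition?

Inverting demand: P = 74.5 − 5Q.
Perfect competition: P = MC = 35, so 74.5 − 5Q = 35 and Q = 7.9.
Cournot with 3 identical firms: the symmetric best-response condition is 74.5 − 20q = 35. Each firm produces q = 1.975, total output Q = 5.925, price P = 44.875.
Change in quantity: 5.925 − 7.9 = −1.975.

Q falls by 1.975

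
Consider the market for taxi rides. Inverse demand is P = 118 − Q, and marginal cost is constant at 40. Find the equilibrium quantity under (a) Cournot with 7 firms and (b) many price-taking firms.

Cournot with 7 identical firms: the symmetric best-response condition is 118 − 8q = 40. Each firm produces q = 9.75, total output Q = 68.25, price P = 49.75.
Perfect competition: P = MC = 40, so 118 − Q = 40 and Q = 78.

Cournot: Q = 68.25; Competition: Q = 78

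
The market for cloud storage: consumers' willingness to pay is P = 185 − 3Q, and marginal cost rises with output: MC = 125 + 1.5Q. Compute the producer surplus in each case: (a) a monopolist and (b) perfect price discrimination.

Monopoly sets MR = MC: 185 − 6Q = 125 + 1.5Q ⇒ Q = 8, P = 185 − 3·8 = 161.
PS = P·Q − VC(Q) = 161·8 − (125·8 + ½·1.5·8²) = 240.
Under first-degree price discrimination the firm charges each unit its demand price and produces up to where P = MC, i.e. Q = 40/3. Consumer surplus is zero; producer surplus equals total surplus.
PS = ½·(185 − 125)·40/3 = 400.

Monopoly: PS = 240; Perfect PD: PS = 400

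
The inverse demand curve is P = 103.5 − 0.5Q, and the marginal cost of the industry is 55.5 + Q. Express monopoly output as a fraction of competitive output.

Q_m/Q_c = 0.75

A monopolist chooses Q where MR = MC. MR = 103.5 − Q; setting this equal to 55.5 + Q gives Q = 24 and P = 91.5.
Competitive equilibrium sets price equal to marginal cost: 103.5 − 0.5Q = 55.5 + Q, so Q = 32 and P = 87.5.
Ratio Q_m/Q_c = 24/32 = 0.75.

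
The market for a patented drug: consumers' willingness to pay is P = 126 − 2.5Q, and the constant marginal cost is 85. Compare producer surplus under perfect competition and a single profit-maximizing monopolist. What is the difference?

Under competition P = MC = 85, so Q = (126 − 85)/2.5 = 16.4.
PS = (85 − 85)·16.4 = 0.
A monopolist chooses Q where MR = MC. MR = 126 − 5Q; setting this equal to 85 gives Q = 8.2 and P = 105.5.
PS = (105.5 − 85)·8.2 = 168.1.
Change in producer surplus: 168.1 − 0 = 168.1.

PS rises by 168.1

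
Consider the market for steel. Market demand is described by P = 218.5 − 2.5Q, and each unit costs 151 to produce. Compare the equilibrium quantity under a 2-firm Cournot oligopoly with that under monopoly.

Cournot: Q = 18; Monopoly: Q = 13.5

With 2 symmetric Cournot firms, each firm's FOC gives 218.5 − 7.5q = 151, so q = 9, Q = 2·9 = 18, and P = 173.5.
A monopolist chooses Q where MR = MC. MR = 218.5 − 5Q; setting this equal to 151 gives Q = 13.5 and P = 184.75.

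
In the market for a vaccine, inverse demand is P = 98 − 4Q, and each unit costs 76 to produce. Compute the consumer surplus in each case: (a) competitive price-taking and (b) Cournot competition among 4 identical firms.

Perfect competition: P = MC = 76, so 98 − 4Q = 76 and Q = 5.5.
CS = ½·(98 − 76)·5.5 = 60.5.
In a 4-firm Cournot equilibrium, symmetry and the first-order condition give q = (98 − 76)/(20) = 1.1. So Q = 4.4 and P = 80.4.
CS = ½·(98 − 80.4)·4.4 = 38.72.

Competition: CS = 60.5; Cournot: CS = 38.72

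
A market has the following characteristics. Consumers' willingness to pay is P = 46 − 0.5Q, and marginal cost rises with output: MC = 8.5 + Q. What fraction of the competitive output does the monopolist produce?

A monopolist chooses Q where MR = MC. MR = 46 − Q; setting this equal to 8.5 + Q gives Q = 18.75 and P = 36.625.
Competitive equilibrium sets price equal to marginal cost: 46 − 0.5Q = 8.5 + Q, so Q = 25 and P = 33.5.
Ratio Q_m/Q_c = 18.75/25 = 0.75.

Q_m/Q_c = 0.75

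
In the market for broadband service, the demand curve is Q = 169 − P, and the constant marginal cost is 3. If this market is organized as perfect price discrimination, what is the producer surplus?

Inverting demand: P = 169 − Q.
With perfect price discrimination, output is the efficient level Q = 166 (where demand meets MC), but every buyer pays their willingness to pay: CS = 0 and PS = total surplus.
PS = ½·(169 − 3)·166 = 13778.

PS = 13778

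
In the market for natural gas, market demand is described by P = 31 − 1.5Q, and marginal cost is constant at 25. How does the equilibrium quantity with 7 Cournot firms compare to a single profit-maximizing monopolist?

With 7 symmetric Cournot firms, each firm's FOC gives 31 − 12q = 25, so q = 0.5, Q = 7·0.5 = 3.5, and P = 25.75.
Monopoly sets MR = MC: 31 − 3Q = 25 ⇒ Q = 2, P = 31 − 1.5·2 = 28.

Cournot: Q = 3.5; Monopoly: Q = 2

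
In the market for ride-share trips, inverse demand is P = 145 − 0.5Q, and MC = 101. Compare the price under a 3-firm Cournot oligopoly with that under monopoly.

With 3 symmetric Cournot firms, each firm's FOC gives 145 − 2q = 101, so q = 22, Q = 3·22 = 66, and P = 112.
A monopolist chooses Q where MR = MC. MR = 145 − Q; setting this equal to 101 gives Q = 44 and P = 123.

Cournot: P = 112; Monopoly: P = 123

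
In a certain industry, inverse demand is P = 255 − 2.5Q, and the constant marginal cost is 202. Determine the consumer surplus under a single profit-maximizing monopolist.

The monopolist equates marginal revenue to marginal cost: 255 − 5Q = 202, so Q = 10.6. From demand, P = 228.5.
CS = ½·(255 − 228.5)·10.6 = 140.45.

CS = 140.45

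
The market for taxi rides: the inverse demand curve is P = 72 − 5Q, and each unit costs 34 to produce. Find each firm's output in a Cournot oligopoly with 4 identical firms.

q_i = 1.52

Cournot with 4 identical firms: the symmetric best-response condition is 72 − 25q = 34. Each firm produces q = 1.52, total output Q = 6.08, price P = 41.6.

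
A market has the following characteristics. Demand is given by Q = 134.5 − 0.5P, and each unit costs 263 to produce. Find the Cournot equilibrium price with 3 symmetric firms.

P = 264.5

Inverting demand: P = 269 − 2Q.
In a 3-firm Cournot equilibrium, symmetry and the first-order condition give q = (269 − 263)/(8) = 0.75. So Q = 2.25 and P = 264.5.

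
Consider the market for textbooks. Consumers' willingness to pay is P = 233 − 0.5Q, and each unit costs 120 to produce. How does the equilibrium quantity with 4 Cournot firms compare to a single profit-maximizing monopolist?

Cournot: Q = 180.8; Monopoly: Q = 113

With 4 symmetric Cournot firms, each firm's FOC gives 233 − 2.5q = 120, so q = 45.2, Q = 4·45.2 = 180.8, and P = 142.6.
The monopolist equates marginal revenue to marginal cost: 233 − Q = 120, so Q = 113. From demand, P = 176.5.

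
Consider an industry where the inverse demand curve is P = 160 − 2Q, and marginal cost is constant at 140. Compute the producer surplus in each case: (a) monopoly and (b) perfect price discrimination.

Monopoly: PS = 50; Perfect PD: PS = 100

Monopoly sets MR = MC: 160 − 4Q = 140 ⇒ Q = 5, P = 160 − 2·5 = 150.
PS = (150 − 140)·5 = 50.
Under first-degree price discrimination the firm charges each unit its demand price and produces up to where P = MC, i.e. Q = 10. Consumer surplus is zero; producer surplus equals total surplus.
PS = ½·(160 − 140)·10 = 100.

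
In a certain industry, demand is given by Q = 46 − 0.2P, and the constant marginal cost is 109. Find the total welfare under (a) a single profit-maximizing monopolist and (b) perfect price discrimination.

Inverting demand: P = 230 − 5Q.
A monopolist chooses Q where MR = MC. MR = 230 − 10Q; setting this equal to 109 gives Q = 12.1 and P = 169.5.
CS = ½·(230 − 169.5)·12.1 = 366.025; PS = (169.5 − 109)·12.1 = 732.05; TS = 1098.075.
A perfectly discriminating monopolist sells every unit with P(Q) ≥ MC(Q), so output equals the competitive quantity Q = 24.2. Each buyer pays their reservation price, so CS = 0 and the firm captures all surplus.
TS = 1464.1 (equal to competitive TS).

Monopoly: TS = 1098.075; Perfect PD: TS = 1464.1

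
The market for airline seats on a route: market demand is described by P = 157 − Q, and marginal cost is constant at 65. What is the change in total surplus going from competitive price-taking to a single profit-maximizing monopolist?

TS falls by 1058

Competitive firms price at marginal cost: P = 65, giving Q = 92.
CS = ½·(157 − 65)·92 = 4232; PS = (65 − 65)·92 = 0; TS = 4232.
The monopolist equates marginal revenue to marginal cost: 157 − 2Q = 65, so Q = 46. From demand, P = 111.
CS = ½·(157 − 111)·46 = 1058; PS = (111 − 65)·46 = 2116; TS = 3174.
Change in total surplus: 3174 − 4232 = −1058.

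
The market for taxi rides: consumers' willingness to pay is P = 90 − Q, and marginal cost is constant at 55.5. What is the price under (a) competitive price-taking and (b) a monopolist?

Competitive firms price at marginal cost: P = 55.5, giving Q = 34.5.
A monopolist chooses Q where MR = MC. MR = 90 − 2Q; setting this equal to 55.5 gives Q = 17.25 and P = 72.75.

Competition: P = 55.5; Monopoly: P = 72.75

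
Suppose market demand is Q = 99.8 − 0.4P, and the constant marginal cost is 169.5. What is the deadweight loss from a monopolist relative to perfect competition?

DWL = 320

Inverting demand: P = 249.5 − 2.5Q.
Under competition P = MC = 169.5, so Q = (249.5 − 169.5)/2.5 = 32.
A monopolist chooses Q where MR = MC. MR = 249.5 − 5Q; setting this equal to 169.5 gives Q = 16 and P = 209.5.
DWL is the triangle between Q = 16 and Q = 32: ½·(32 − 16)·(209.5 − 169.5) = 320.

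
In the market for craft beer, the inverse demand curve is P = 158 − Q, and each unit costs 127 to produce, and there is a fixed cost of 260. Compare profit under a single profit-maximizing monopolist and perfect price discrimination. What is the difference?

Profit rises by 240.25

Monopoly sets MR = MC: 158 − 2Q = 127 ⇒ Q = 15.5, P = 158 − 15.5 = 142.5.
Profit = (142.5 − 127)·15.5 − 260 = −19.75.
With perfect price discrimination, output is the efficient level Q = 31 (where demand meets MC), but every buyer pays their willingness to pay: CS = 0 and PS = total surplus.
PS equals the full surplus area, 480.5. Profit = 480.5 − 260 = 220.5.
Change in profit: 220.5 − −19.75 = 240.25.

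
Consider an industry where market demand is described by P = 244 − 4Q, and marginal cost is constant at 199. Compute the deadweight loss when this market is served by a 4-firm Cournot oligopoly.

Perfect competition: P = MC = 199, so 244 − 4Q = 199 and Q = 11.25.
With 4 symmetric Cournot firms, each firm's FOC gives 244 − 20q = 199, so q = 2.25, Q = 4·2.25 = 9, and P = 208.
DWL is the triangle between Q = 9 and Q = 11.25: ½·(11.25 − 9)·(208 − 199) = 10.125.

DWL = 10.125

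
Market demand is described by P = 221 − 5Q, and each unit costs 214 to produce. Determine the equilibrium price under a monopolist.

A monopolist chooses Q where MR = MC. MR = 221 − 10Q; setting this equal to 214 gives Q = 0.7 and P = 217.5.

P = 217.5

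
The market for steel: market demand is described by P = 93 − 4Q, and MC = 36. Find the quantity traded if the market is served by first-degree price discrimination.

With perfect price discrimination, output is the efficient level Q = 14.25 (where demand meets MC), but every buyer pays their willingness to pay: CS = 0 and PS = total surplus.

Q = 14.25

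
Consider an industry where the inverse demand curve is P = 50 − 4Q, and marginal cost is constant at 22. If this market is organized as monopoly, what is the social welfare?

A monopolist chooses Q where MR = MC. MR = 50 − 8Q; setting this equal to 22 gives Q = 3.5 and P = 36.
CS = ½·(50 − 36)·3.5 = 24.5; PS = (36 − 22)·3.5 = 49; TS = 73.5.

TS = 73.5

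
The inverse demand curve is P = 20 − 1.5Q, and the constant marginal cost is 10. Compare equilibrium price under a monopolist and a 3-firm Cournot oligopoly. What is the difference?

The monopolist equates marginal revenue to marginal cost: 20 − 3Q = 10, so Q = 10/3. From demand, P = 15.
Cournot with 3 identical firms: the symmetric best-response condition is 20 − 6q = 10. Each firm produces q = 5/3, total output Q = 5, price P = 12.5.
Change in equilibrium price: 12.5 − 15 = −2.5.

P falls by 2.5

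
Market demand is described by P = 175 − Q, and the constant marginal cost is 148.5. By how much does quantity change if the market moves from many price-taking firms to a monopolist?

Quantity falls by 13.25

Competitive firms price at marginal cost: P = 148.5, giving Q = 26.5.
The monopolist equates marginal revenue to marginal cost: 175 − 2Q = 148.5, so Q = 13.25. From demand, P = 161.75.
Change in quantity: 13.25 − 26.5 = −13.25.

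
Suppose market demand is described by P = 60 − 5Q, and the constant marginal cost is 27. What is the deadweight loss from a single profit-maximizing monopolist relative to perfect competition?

Perfect competition: P = MC = 27, so 60 − 5Q = 27 and Q = 6.6.
A monopolist chooses Q where MR = MC. MR = 60 − 10Q; setting this equal to 27 gives Q = 3.3 and P = 43.5.
DWL is the triangle between Q = 3.3 and Q = 6.6: ½·(6.6 − 3.3)·(43.5 − 27) = 27.225.

DWL = 27.225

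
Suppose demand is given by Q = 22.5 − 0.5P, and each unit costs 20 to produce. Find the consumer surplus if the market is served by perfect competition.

Inverting demand: P = 45 − 2Q.
Under competition P = MC = 20, so Q = (45 − 20)/2 = 12.5.
CS = ½·(45 − 20)·12.5 = 156.25.

CS = 156.25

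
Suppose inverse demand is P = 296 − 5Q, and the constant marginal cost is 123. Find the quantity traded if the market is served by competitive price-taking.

Q = 34.6

Competitive firms price at marginal cost: P = 123, giving Q = 34.6.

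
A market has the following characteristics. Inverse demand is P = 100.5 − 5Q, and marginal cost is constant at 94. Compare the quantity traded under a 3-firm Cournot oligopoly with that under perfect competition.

Cournot with 3 identical firms: the symmetric best-response condition is 100.5 − 20q = 94. Each firm produces q = 0.325, total output Q = 0.975, price P = 95.625.
Under competition P = MC = 94, so Q = (100.5 − 94)/5 = 1.3.

Cournot: Q = 0.975; Competition: Q = 1.3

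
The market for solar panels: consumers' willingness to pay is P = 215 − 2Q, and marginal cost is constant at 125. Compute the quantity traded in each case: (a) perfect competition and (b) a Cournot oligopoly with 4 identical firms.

Perfect competition: P = MC = 125, so 215 − 2Q = 125 and Q = 45.
With 4 symmetric Cournot firms, each firm's FOC gives 215 − 10q = 125, so q = 9, Q = 4·9 = 36, and P = 143.

Competition: Q = 45; Cournot: Q = 36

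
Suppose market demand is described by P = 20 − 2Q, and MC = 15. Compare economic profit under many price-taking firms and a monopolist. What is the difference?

Economic profit rises by 3.125

Under competition P = MC = 15, so Q = (20 − 15)/2 = 2.5.
Profit = (15 − 15)·2.5 = 0.
The monopolist equates marginal revenue to marginal cost: 20 − 4Q = 15, so Q = 1.25. From demand, P = 17.5.
Profit = (17.5 − 15)·1.25 = 3.125.
Change in economic profit: 3.125 − 0 = 3.125.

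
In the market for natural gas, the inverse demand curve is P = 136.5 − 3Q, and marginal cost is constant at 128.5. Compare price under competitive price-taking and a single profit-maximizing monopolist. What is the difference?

Competitive firms price at marginal cost: P = 128.5, giving Q = 8/3.
Monopoly sets MR = MC: 136.5 − 6Q = 128.5 ⇒ Q = 4/3, P = 136.5 − 3·4/3 = 132.5.
Change in price: 132.5 − 128.5 = 4.

P rises by 4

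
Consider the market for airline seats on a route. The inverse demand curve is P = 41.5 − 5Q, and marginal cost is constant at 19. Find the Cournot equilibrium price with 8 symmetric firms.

In a 8-firm Cournot equilibrium, symmetry and the first-order condition give q = (41.5 − 19)/(45) = 0.5. So Q = 4 and P = 21.5.

P = 21.5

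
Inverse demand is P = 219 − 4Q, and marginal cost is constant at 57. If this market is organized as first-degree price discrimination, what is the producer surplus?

PS = 3280.5

A perfectly discriminating monopolist sells every unit with P(Q) ≥ MC(Q), so output equals the competitive quantity Q = 40.5. Each buyer pays their reservation price, so CS = 0 and the firm captures all surplus.
PS = ½·(219 − 57)·40.5 = 3280.5.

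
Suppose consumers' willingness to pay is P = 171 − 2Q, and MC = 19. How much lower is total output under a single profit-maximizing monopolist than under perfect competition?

Competitive firms price at marginal cost: P = 19, giving Q = 76.
A monopolist chooses Q where MR = MC. MR = 171 − 4Q; setting this equal to 19 gives Q = 38 and P = 95.
Change in total output: 38 − 76 = −38.

Q falls by 38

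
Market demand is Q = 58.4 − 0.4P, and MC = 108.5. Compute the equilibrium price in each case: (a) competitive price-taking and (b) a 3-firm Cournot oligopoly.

Inverting demand: P = 146 − 2.5Q.
Competitive firms price at marginal cost: P = 108.5, giving Q = 15.
With 3 symmetric Cournot firms, each firm's FOC gives 146 − 10q = 108.5, so q = 3.75, Q = 3·3.75 = 11.25, and P = 117.875.

Competition: P = 108.5; Cournot: P = 117.875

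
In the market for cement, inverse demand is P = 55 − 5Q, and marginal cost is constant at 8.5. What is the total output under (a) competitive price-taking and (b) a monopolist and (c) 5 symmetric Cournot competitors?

Perfect competition: P = MC = 8.5, so 55 − 5Q = 8.5 and Q = 9.3.
Monopoly sets MR = MC: 55 − 10Q = 8.5 ⇒ Q = 4.65, P = 55 − 5·4.65 = 31.75.
Cournot with 5 identical firms: the symmetric best-response condition is 55 − 30q = 8.5. Each firm produces q = 1.55, total output Q = 7.75, price P = 16.25.

Competition: Q = 9.3; Monopoly: Q = 4.65; Cournot: Q = 7.75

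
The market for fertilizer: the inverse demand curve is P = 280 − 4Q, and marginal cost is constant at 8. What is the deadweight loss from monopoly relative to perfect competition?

Competitive firms price at marginal cost: P = 8, giving Q = 68.
A monopolist chooses Q where MR = MC. MR = 280 − 8Q; setting this equal to 8 gives Q = 34 and P = 144.
DWL is the triangle between Q = 34 and Q = 68: ½·(68 − 34)·(144 − 8) = 2312.

DWL = 2312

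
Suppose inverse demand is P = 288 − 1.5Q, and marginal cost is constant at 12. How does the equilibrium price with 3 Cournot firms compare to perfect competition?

Cournot: P = 81; Competition: P = 12

With 3 symmetric Cournot firms, each firm's FOC gives 288 − 6q = 12, so q = 46, Q = 3·46 = 138, and P = 81.
Perfect competition: P = MC = 12, so 288 − 1.5Q = 12 and Q = 184.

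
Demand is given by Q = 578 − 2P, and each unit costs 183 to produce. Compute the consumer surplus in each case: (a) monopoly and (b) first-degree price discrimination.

Monopoly: CS = 2809; Perfect PD: CS = 0

Inverting demand: P = 289 − 0.5Q.
Monopoly sets MR = MC: 289 − Q = 183 ⇒ Q = 106, P = 289 − 0.5·106 = 236.
CS = ½·(289 − 236)·106 = 2809.
With perfect price discrimination, output is the efficient level Q = 212 (where demand meets MC), but every buyer pays their willingness to pay: CS = 0 and PS = total surplus.
CS = 0.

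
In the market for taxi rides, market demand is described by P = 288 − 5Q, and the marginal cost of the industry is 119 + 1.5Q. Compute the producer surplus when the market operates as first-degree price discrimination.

A perfectly discriminating monopolist sells every unit with P(Q) ≥ MC(Q), so output equals the competitive quantity Q = 26. Each buyer pays their reservation price, so CS = 0 and the firm captures all surplus.
PS = ½·(288 − 119)·26 = 2197.

PS = 2197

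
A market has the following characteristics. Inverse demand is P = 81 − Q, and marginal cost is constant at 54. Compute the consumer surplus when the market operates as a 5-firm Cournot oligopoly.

CS = 253.125

With 5 symmetric Cournot firms, each firm's FOC gives 81 − 6q = 54, so q = 4.5, Q = 5·4.5 = 22.5, and P = 58.5.
CS = ½·(81 − 58.5)·22.5 = 253.125.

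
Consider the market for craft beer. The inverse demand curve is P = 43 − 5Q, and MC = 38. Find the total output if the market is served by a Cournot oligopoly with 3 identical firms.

With 3 symmetric Cournot firms, each firm's FOC gives 43 − 20q = 38, so q = 0.25, Q = 3·0.25 = 0.75, and P = 39.25.

Q = 0.75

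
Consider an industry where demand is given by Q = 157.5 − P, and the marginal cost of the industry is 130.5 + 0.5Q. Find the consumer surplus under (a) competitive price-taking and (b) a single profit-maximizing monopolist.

Inverting demand: P = 157.5 − Q.
Competitive equilibrium sets price equal to marginal cost: 157.5 − Q = 130.5 + 0.5Q, so Q = 18 and P = 139.5.
CS = ½·(157.5 − 139.5)·18 = 162.
The monopolist equates marginal revenue to marginal cost: 157.5 − 2Q = 130.5 + 0.5Q, so Q = 10.8. From demand, P = 146.7.
CS = ½·(157.5 − 146.7)·10.8 = 58.32.

Competition: CS = 162; Monopoly: CS = 58.32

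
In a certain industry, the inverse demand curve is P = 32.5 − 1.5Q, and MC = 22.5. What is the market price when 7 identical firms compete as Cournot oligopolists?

In a 7-firm Cournot equilibrium, symmetry and the first-order condition give q = (32.5 − 22.5)/(12) = 5/6. So Q = 35/6 and P = 23.75.

P = 23.75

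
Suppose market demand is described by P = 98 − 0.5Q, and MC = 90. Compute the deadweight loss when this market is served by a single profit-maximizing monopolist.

Perfect competition: P = MC = 90, so 98 − 0.5Q = 90 and Q = 16.
The monopolist equates marginal revenue to marginal cost: 98 − Q = 90, so Q = 8. From demand, P = 94.
DWL is the triangle between Q = 8 and Q = 16: ½·(16 − 8)·(94 − 90) = 16.

DWL = 16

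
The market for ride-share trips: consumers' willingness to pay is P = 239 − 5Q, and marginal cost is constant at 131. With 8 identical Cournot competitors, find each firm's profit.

In a 8-firm Cournot equilibrium, symmetry and the first-order condition give q = (239 − 131)/(45) = 2.4. So Q = 19.2 and P = 143.
Each firm's profit = (143 − 131)·2.4 = 28.8.

π_i = 28.8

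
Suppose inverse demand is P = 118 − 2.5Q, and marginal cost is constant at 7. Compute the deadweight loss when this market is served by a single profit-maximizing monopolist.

Perfect competition: P = MC = 7, so 118 − 2.5Q = 7 and Q = 44.4.
A monopolist chooses Q where MR = MC. MR = 118 − 5Q; setting this equal to 7 gives Q = 22.2 and P = 62.5.
DWL is the triangle between Q = 22.2 and Q = 44.4: ½·(44.4 − 22.2)·(62.5 − 7) = 616.05.

DWL = 616.05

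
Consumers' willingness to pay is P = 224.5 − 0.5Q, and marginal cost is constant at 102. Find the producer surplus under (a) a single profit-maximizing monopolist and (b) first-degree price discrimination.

The monopolist equates marginal revenue to marginal cost: 224.5 − Q = 102, so Q = 122.5. From demand, P = 163.25.
PS = (163.25 − 102)·122.5 = 7503.125.
A perfectly discriminating monopolist sells every unit with P(Q) ≥ MC(Q), so output equals the competitive quantity Q = 245. Each buyer pays their reservation price, so CS = 0 and the firm captures all surplus.
PS = ½·(224.5 − 102)·245 = 15006.25.

Monopoly: PS = 7503.125; Perfect PD: PS = 15006.25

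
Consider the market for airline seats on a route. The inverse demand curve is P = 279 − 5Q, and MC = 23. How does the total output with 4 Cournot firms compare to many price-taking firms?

In a 4-firm Cournot equilibrium, symmetry and the first-order condition give q = (279 − 23)/(25) = 10.24. So Q = 40.96 and P = 74.2.
Competitive firms price at marginal cost: P = 23, giving Q = 51.2.

Cournot: Q = 40.96; Competition: Q = 51.2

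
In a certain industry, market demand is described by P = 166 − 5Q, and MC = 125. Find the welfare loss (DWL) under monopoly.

Perfect competition: P = MC = 125, so 166 − 5Q = 125 and Q = 8.2.
The monopolist equates marginal revenue to marginal cost: 166 − 10Q = 125, so Q = 4.1. From demand, P = 145.5.
DWL is the triangle between Q = 4.1 and Q = 8.2: ½·(8.2 − 4.1)·(145.5 − 125) = 42.025.

DWL = 42.025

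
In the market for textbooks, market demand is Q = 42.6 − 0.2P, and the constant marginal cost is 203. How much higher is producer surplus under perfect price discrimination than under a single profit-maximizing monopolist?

Inverting demand: P = 213 − 5Q.
Monopoly sets MR = MC: 213 − 10Q = 203 ⇒ Q = 1, P = 213 − 5·1 = 208.
PS = (208 − 203)·1 = 5.
With perfect price discrimination, output is the efficient level Q = 2 (where demand meets MC), but every buyer pays their willingness to pay: CS = 0 and PS = total surplus.
PS = ½·(213 − 203)·2 = 10.
Change in producer surplus: 10 − 5 = 5.

PS rises by 5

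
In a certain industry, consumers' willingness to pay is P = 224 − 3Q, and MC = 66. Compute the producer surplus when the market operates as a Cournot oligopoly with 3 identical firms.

PS = 1560.25

With 3 symmetric Cournot firms, each firm's FOC gives 224 − 12q = 66, so q = 79/6, Q = 3·79/6 = 39.5, and P = 105.5.
PS = (105.5 − 66)·39.5 = 1560.25.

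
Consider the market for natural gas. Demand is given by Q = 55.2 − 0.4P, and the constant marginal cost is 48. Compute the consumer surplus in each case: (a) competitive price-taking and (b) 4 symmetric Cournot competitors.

Competition: CS = 1620; Cournot: CS = 1036.8

Inverting demand: P = 138 − 2.5Q.
Under competition P = MC = 48, so Q = (138 − 48)/2.5 = 36.
CS = ½·(138 − 48)·36 = 1620.
In a 4-firm Cournot equilibrium, symmetry and the first-order condition give q = (138 − 48)/(12.5) = 7.2. So Q = 28.8 and P = 66.
CS = ½·(138 − 66)·28.8 = 1036.8.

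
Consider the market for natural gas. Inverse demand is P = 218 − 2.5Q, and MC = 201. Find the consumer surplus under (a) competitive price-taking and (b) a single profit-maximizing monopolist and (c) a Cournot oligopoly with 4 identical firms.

Competition: CS = 57.8; Monopoly: CS = 14.45; Cournot: CS = 36.992

Competitive firms price at marginal cost: P = 201, giving Q = 6.8.
CS = ½·(218 − 201)·6.8 = 57.8.
The monopolist equates marginal revenue to marginal cost: 218 − 5Q = 201, so Q = 3.4. From demand, P = 209.5.
CS = ½·(218 − 209.5)·3.4 = 14.45.
With 4 symmetric Cournot firms, each firm's FOC gives 218 − 12.5q = 201, so q = 1.36, Q = 4·1.36 = 5.44, and P = 204.4.
CS = ½·(218 − 204.4)·5.44 = 36.992.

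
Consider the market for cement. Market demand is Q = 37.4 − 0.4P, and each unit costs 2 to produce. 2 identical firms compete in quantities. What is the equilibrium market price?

Inverting demand: P = 93.5 − 2.5Q.
With 2 symmetric Cournot firms, each firm's FOC gives 93.5 − 7.5q = 2, so q = 12.2, Q = 2·12.2 = 24.4, and P = 32.5.

P = 32.5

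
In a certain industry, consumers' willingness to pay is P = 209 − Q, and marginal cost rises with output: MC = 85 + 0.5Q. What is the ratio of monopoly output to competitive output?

Monopoly sets MR = MC: 209 − 2Q = 85 + 0.5Q ⇒ Q = 49.6, P = 209 − 49.6 = 159.4.
Competitive equilibrium sets price equal to marginal cost: 209 − Q = 85 + 0.5Q, so Q = 248/3 and P = 379/3.
Ratio Q_m/Q_c = 49.6/(248/3) = 0.6.

Q_m/Q_c = 0.6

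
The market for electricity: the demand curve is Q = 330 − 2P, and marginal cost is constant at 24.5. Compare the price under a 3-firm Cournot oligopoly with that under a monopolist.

Cournot: P = 59.625; Monopoly: P = 94.75

Inverting demand: P = 165 − 0.5Q.
With 3 symmetric Cournot firms, each firm's FOC gives 165 − 2q = 24.5, so q = 70.25, Q = 3·70.25 = 210.75, and P = 59.625.
The monopolist equates marginal revenue to marginal cost: 165 − Q = 24.5, so Q = 140.5. From demand, P = 94.75.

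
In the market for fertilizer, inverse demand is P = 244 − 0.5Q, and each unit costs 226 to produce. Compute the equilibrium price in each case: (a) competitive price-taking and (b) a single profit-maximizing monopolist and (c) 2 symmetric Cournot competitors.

Competitive firms price at marginal cost: P = 226, giving Q = 36.
The monopolist equates marginal revenue to marginal cost: 244 − Q = 226, so Q = 18. From demand, P = 235.
In a 2-firm Cournot equilibrium, symmetry and the first-order condition give q = (244 − 226)/(1.5) = 12. So Q = 24 and P = 232.

Competition: P = 226; Monopoly: P = 235; Cournot: P = 232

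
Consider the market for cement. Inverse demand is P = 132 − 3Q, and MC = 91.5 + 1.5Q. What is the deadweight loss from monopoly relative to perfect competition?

Competitive equilibrium sets price equal to marginal cost: 132 − 3Q = 91.5 + 1.5Q, so Q = 9 and P = 105.
The monopolist equates marginal revenue to marginal cost: 132 − 6Q = 91.5 + 1.5Q, so Q = 5.4. From demand, P = 115.8.
CS = ½·(132 − 105)·9 = 121.5; PS = (105·9 − 91.5·9 − ½·1.5·9²) = 60.75; TS = 182.25.
CS = ½·(132 − 115.8)·5.4 = 43.74; PS = (115.8·5.4 − 91.5·5.4 − ½·1.5·5.4²) = 109.35; TS = 153.09.
DWL = 182.25 − 153.09 = 29.16.

DWL = 29.16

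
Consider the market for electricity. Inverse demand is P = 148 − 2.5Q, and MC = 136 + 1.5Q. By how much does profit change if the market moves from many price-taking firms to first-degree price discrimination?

Under competition P = MC: 148 − 2.5Q = 136 + 1.5Q ⇒ Q = 3, P = 140.5.
Profit = 140.5·3 − (136·3 + ½·1.5·3²) = 6.75.
With perfect price discrimination, output is the efficient level Q = 3 (where demand meets MC), but every buyer pays their willingness to pay: CS = 0 and PS = total surplus.
PS equals the full surplus area, 18. Profit = 18 = 18.
Change in profit: 18 − 6.75 = 11.25.

π rises by 11.25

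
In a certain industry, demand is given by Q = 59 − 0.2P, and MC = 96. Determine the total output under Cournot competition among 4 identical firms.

Q = 31.84

Inverting demand: P = 295 − 5Q.
In a 4-firm Cournot equilibrium, symmetry and the first-order condition give q = (295 − 96)/(25) = 7.96. So Q = 31.84 and P = 135.8.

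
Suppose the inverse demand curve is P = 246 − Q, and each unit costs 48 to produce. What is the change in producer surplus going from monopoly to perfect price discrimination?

A monopolist chooses Q where MR = MC. MR = 246 − 2Q; setting this equal to 48 gives Q = 99 and P = 147.
PS = (147 − 48)·99 = 9801.
A perfectly discriminating monopolist sells every unit with P(Q) ≥ MC(Q), so output equals the competitive quantity Q = 198. Each buyer pays their reservation price, so CS = 0 and the firm captures all surplus.
PS = ½·(246 − 48)·198 = 19602.
Change in producer surplus: 19602 − 9801 = 9801.

Producer surplus rises by 9801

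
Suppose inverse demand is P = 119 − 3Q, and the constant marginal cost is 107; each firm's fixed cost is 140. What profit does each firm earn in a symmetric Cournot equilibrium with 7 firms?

π_i = −139.25

In a 7-firm Cournot equilibrium, symmetry and the first-order condition give q = (119 − 107)/(24) = 0.5. So Q = 3.5 and P = 108.5.
Each firm's profit = (108.5 − 107)·0.5 − 140 = −139.25.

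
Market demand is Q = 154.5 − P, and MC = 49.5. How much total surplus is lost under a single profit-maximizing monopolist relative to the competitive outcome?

Inverting demand: P = 154.5 − Q.
Perfect competition: P = MC = 49.5, so 154.5 − Q = 49.5 and Q = 105.
The monopolist equates marginal revenue to marginal cost: 154.5 − 2Q = 49.5, so Q = 52.5. From demand, P = 102.
DWL is the triangle between Q = 52.5 and Q = 105: ½·(105 − 52.5)·(102 − 49.5) = 1378.125.

DWL = 1378.125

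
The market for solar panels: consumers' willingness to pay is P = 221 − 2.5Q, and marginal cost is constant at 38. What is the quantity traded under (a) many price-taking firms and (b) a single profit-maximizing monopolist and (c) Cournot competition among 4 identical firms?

Perfect competition: P = MC = 38, so 221 − 2.5Q = 38 and Q = 73.2.
The monopolist equates marginal revenue to marginal cost: 221 − 5Q = 38, so Q = 36.6. From demand, P = 129.5.
In a 4-firm Cournot equilibrium, symmetry and the first-order condition give q = (221 − 38)/(12.5) = 14.64. So Q = 58.56 and P = 74.6.

Competition: Q = 73.2; Monopoly: Q = 36.6; Cournot: Q = 58.56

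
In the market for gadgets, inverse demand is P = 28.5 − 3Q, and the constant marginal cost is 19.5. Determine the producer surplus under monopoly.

Monopoly sets MR = MC: 28.5 − 6Q = 19.5 ⇒ Q = 1.5, P = 28.5 − 3·1.5 = 24.
PS = (24 − 19.5)·1.5 = 6.75.

PS = 6.75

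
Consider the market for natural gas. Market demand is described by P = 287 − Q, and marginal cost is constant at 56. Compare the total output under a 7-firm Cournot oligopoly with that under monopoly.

With 7 symmetric Cournot firms, each firm's FOC gives 287 − 8q = 56, so q = 28.875, Q = 7·28.875 = 202.125, and P = 84.875.
A monopolist chooses Q where MR = MC. MR = 287 − 2Q; setting this equal to 56 gives Q = 115.5 and P = 171.5.

Cournot: Q = 202.125; Monopoly: Q = 115.5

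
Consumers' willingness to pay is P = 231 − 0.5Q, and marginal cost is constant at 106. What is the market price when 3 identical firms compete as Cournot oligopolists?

Cournot with 3 identical firms: the symmetric best-response condition is 231 − 2q = 106. Each firm produces q = 62.5, total output Q = 187.5, price P = 137.25.

P = 137.25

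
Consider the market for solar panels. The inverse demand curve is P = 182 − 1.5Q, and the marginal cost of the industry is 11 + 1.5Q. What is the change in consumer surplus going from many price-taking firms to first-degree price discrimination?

CS falls by 2436.75

Under competition P = MC: 182 − 1.5Q = 11 + 1.5Q ⇒ Q = 57, P = 96.5.
CS = ½·(182 − 96.5)·57 = 2436.75.
Under first-degree price discrimination the firm charges each unit its demand price and produces up to where P = MC, i.e. Q = 57. Consumer surplus is zero; producer surplus equals total surplus.
CS = 0.
Change in consumer surplus: 0 − 2436.75 = −2436.75.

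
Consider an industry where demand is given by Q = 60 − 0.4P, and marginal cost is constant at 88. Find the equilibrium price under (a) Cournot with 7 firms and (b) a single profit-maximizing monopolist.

Inverting demand: P = 150 − 2.5Q.
In a 7-firm Cournot equilibrium, symmetry and the first-order condition give q = (150 − 88)/(20) = 3.1. So Q = 21.7 and P = 95.75.
A monopolist chooses Q where MR = MC. MR = 150 − 5Q; setting this equal to 88 gives Q = 12.4 and P = 119.

Cournot: P = 95.75; Monopoly: P = 119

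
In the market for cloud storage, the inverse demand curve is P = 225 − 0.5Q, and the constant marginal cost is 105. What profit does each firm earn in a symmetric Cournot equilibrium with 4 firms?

In a 4-firm Cournot equilibrium, symmetry and the first-order condition give q = (225 − 105)/(2.5) = 48. So Q = 192 and P = 129.
Each firm's profit = (129 − 105)·48 = 1152.

π_i = 1152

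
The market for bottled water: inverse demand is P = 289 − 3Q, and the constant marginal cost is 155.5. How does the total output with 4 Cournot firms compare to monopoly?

Cournot with 4 identical firms: the symmetric best-response condition is 289 − 15q = 155.5. Each firm produces q = 8.9, total output Q = 35.6, price P = 182.2.
A monopolist chooses Q where MR = MC. MR = 289 − 6Q; setting this equal to 155.5 gives Q = 22.25 and P = 222.25.

Cournot: Q = 35.6; Monopoly: Q = 22.25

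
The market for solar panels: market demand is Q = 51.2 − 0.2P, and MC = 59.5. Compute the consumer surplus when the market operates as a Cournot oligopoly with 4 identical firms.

CS = 2471.184

Inverting demand: P = 256 − 5Q.
Cournot with 4 identical firms: the symmetric best-response condition is 256 − 25q = 59.5. Each firm produces q = 7.86, total output Q = 31.44, price P = 98.8.
CS = ½·(256 − 98.8)·31.44 = 2471.184.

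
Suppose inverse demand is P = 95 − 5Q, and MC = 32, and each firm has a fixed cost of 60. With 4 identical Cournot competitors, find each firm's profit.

π_i = −28.248

With 4 symmetric Cournot firms, each firm's FOC gives 95 − 25q = 32, so q = 2.52, Q = 4·2.52 = 10.08, and P = 44.6.
Each firm's profit = (44.6 − 32)·2.52 − 60 = −28.248.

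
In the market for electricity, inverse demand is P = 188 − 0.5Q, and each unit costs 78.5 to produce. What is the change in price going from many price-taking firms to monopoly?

Competitive firms price at marginal cost: P = 78.5, giving Q = 219.
A monopolist chooses Q where MR = MC. MR = 188 − Q; setting this equal to 78.5 gives Q = 109.5 and P = 133.25.
Change in price: 133.25 − 78.5 = 54.75.

Price rises by 54.75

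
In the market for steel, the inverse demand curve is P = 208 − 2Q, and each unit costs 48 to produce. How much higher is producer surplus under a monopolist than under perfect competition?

Perfect competition: P = MC = 48, so 208 − 2Q = 48 and Q = 80.
PS = (48 − 48)·80 = 0.
Monopoly sets MR = MC: 208 − 4Q = 48 ⇒ Q = 40, P = 208 − 2·40 = 128.
PS = (128 − 48)·40 = 3200.
Change in producer surplus: 3200 − 0 = 3200.

Producer surplus rises by 3200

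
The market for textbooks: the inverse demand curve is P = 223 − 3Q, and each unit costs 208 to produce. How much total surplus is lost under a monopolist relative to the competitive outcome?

Under competition P = MC = 208, so Q = (223 − 208)/3 = 5.
The monopolist equates marginal revenue to marginal cost: 223 − 6Q = 208, so Q = 2.5. From demand, P = 215.5.
DWL is the triangle between Q = 2.5 and Q = 5: ½·(5 − 2.5)·(215.5 − 208) = 9.375.

DWL = 9.375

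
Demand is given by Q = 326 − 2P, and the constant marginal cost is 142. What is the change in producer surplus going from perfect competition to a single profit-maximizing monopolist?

Inverting demand: P = 163 − 0.5Q.
Perfect competition: P = MC = 142, so 163 − 0.5Q = 142 and Q = 42.
PS = (142 − 142)·42 = 0.
The monopolist equates marginal revenue to marginal cost: 163 − Q = 142, so Q = 21. From demand, P = 152.5.
PS = (152.5 − 142)·21 = 220.5.
Change in producer surplus: 220.5 − 0 = 220.5.

PS rises by 220.5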